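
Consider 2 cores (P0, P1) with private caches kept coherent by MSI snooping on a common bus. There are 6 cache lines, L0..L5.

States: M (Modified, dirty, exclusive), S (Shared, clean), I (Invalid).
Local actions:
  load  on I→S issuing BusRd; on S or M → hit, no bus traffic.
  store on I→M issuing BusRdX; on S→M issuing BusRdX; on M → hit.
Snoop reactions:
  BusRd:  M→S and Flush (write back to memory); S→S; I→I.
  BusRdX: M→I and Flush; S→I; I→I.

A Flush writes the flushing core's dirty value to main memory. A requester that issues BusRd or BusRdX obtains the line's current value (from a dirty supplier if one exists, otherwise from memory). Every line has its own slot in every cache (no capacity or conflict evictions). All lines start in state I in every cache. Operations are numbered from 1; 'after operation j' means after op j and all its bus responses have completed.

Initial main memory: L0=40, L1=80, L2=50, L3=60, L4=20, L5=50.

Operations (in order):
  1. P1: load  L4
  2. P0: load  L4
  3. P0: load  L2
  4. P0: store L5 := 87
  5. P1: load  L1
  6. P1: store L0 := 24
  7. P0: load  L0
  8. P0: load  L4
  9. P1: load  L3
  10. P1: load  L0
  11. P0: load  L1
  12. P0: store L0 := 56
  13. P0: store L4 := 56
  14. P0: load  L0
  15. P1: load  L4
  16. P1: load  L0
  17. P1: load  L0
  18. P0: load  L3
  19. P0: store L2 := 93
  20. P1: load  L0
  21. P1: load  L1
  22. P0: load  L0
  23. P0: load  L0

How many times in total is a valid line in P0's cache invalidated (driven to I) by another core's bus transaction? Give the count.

1. P1: load  L4  bus=[BusRd]  L4: P0=I P1=S  mem[L4]=20
2. P0: load  L4  bus=[BusRd]  L4: P0=S P1=S  mem[L4]=20
3. P0: load  L2  bus=[BusRd]  L2: P0=S P1=I  mem[L2]=50
4. P0: store L5 := 87  bus=[BusRdX]  L5: P0=M P1=I  mem[L5]=50
5. P1: load  L1  bus=[BusRd]  L1: P0=I P1=S  mem[L1]=80
6. P1: store L0 := 24  bus=[BusRdX]  L0: P0=I P1=M  mem[L0]=40
7. P0: load  L0  bus=[BusRd,Flush]  L0: P0=S P1=S  mem[L0]=24
8. P0: load  L4  bus=[-]  L4: P0=S P1=S  mem[L4]=20
9. P1: load  L3  bus=[BusRd]  L3: P0=I P1=S  mem[L3]=60
10. P1: load  L0  bus=[-]  L0: P0=S P1=S  mem[L0]=24
11. P0: load  L1  bus=[BusRd]  L1: P0=S P1=S  mem[L1]=80
12. P0: store L0 := 56  bus=[BusRdX]  L0: P0=M P1=I  mem[L0]=24
13. P0: store L4 := 56  bus=[BusRdX]  L4: P0=M P1=I  mem[L4]=20
14. P0: load  L0  bus=[-]  L0: P0=M P1=I  mem[L0]=24
15. P1: load  L4  bus=[BusRd,Flush]  L4: P0=S P1=S  mem[L4]=56
16. P1: load  L0  bus=[BusRd,Flush]  L0: P0=S P1=S  mem[L0]=56
17. P1: load  L0  bus=[-]  L0: P0=S P1=S  mem[L0]=56
18. P0: load  L3  bus=[BusRd]  L3: P0=S P1=S  mem[L3]=60
19. P0: store L2 := 93  bus=[BusRdX]  L2: P0=M P1=I  mem[L2]=50
20. P1: load  L0  bus=[-]  L0: P0=S P1=S  mem[L0]=56
21. P1: load  L1  bus=[-]  L1: P0=S P1=S  mem[L1]=80
22. P0: load  L0  bus=[-]  L0: P0=S P1=S  mem[L0]=56
23. P0: load  L0  bus=[-]  L0: P0=S P1=S  mem[L0]=56

invalidations = 0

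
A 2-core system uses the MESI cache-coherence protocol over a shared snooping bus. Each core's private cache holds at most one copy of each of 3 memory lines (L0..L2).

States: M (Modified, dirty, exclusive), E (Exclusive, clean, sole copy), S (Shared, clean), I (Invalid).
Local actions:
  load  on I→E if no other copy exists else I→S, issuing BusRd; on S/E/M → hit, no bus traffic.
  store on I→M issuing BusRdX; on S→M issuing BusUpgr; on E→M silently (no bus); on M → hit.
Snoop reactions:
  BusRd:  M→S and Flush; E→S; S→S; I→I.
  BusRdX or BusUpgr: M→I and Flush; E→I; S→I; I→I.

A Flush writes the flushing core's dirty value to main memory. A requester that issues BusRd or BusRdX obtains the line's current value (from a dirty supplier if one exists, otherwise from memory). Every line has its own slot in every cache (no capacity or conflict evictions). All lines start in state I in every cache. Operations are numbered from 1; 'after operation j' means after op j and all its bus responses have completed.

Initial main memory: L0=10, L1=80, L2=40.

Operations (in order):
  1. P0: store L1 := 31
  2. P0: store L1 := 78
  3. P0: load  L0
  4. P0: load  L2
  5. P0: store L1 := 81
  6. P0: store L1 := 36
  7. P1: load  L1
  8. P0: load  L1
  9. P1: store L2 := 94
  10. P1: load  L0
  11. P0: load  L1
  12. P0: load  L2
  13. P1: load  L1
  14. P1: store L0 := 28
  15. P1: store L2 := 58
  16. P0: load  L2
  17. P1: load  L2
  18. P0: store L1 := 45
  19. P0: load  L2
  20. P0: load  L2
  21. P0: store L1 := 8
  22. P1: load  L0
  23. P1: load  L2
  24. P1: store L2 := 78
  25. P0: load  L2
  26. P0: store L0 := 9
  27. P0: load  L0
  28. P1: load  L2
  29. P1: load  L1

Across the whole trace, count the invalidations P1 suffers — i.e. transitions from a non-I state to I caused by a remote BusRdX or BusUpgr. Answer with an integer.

1. P0: store L1 := 31  bus=[BusRdX]  L1: P0=M P1=I  mem[L1]=80
2. P0: store L1 := 78  bus=[-]  L1: P0=M P1=I  mem[L1]=80
3. P0: load  L0  bus=[BusRd]  L0: P0=E P1=I  mem[L0]=10
4. P0: load  L2  bus=[BusRd]  L2: P0=E P1=I  mem[L2]=40
5. P0: store L1 := 81  bus=[-]  L1: P0=M P1=I  mem[L1]=80
6. P0: store L1 := 36  bus=[-]  L1: P0=M P1=I  mem[L1]=80
7. P1: load  L1  bus=[BusRd,Flush]  L1: P0=S P1=S  mem[L1]=36
8. P0: load  L1  bus=[-]  L1: P0=S P1=S  mem[L1]=36
9. P1: store L2 := 94  bus=[BusRdX]  L2: P0=I P1=M  mem[L2]=40
10. P1: load  L0  bus=[BusRd]  L0: P0=S P1=S  mem[L0]=10
11. P0: load  L1  bus=[-]  L1: P0=S P1=S  mem[L1]=36
12. P0: load  L2  bus=[BusRd,Flush]  L2: P0=S P1=S  mem[L2]=94
13. P1: load  L1  bus=[-]  L1: P0=S P1=S  mem[L1]=36
14. P1: store L0 := 28  bus=[BusUpgr]  L0: P0=I P1=M  mem[L0]=10
15. P1: store L2 := 58  bus=[BusUpgr]  L2: P0=I P1=M  mem[L2]=94
16. P0: load  L2  bus=[BusRd,Flush]  L2: P0=S P1=S  mem[L2]=58
17. P1: load  L2  bus=[-]  L2: P0=S P1=S  mem[L2]=58
18. P0: store L1 := 45  bus=[BusUpgr]  L1: P0=M P1=I  mem[L1]=36
19. P0: load  L2  bus=[-]  L2: P0=S P1=S  mem[L2]=58
20. P0: load  L2  bus=[-]  L2: P0=S P1=S  mem[L2]=58
21. P0: store L1 := 8  bus=[-]  L1: P0=M P1=I  mem[L1]=36
22. P1: load  L0  bus=[-]  L0: P0=I P1=M  mem[L0]=10
23. P1: load  L2  bus=[-]  L2: P0=S P1=S  mem[L2]=58
24. P1: store L2 := 78  bus=[BusUpgr]  L2: P0=I P1=M  mem[L2]=58
25. P0: load  L2  bus=[BusRd,Flush]  L2: P0=S P1=S  mem[L2]=78
26. P0: store L0 := 9  bus=[BusRdX,Flush]  L0: P0=M P1=I  mem[L0]=28
27. P0: load  L0  bus=[-]  L0: P0=M P1=I  mem[L0]=28
28. P1: load  L2  bus=[-]  L2: P0=S P1=S  mem[L2]=78
29. P1: load  L1  bus=[BusRd,Flush]  L1: P0=S P1=S  mem[L1]=8

invalidations = 2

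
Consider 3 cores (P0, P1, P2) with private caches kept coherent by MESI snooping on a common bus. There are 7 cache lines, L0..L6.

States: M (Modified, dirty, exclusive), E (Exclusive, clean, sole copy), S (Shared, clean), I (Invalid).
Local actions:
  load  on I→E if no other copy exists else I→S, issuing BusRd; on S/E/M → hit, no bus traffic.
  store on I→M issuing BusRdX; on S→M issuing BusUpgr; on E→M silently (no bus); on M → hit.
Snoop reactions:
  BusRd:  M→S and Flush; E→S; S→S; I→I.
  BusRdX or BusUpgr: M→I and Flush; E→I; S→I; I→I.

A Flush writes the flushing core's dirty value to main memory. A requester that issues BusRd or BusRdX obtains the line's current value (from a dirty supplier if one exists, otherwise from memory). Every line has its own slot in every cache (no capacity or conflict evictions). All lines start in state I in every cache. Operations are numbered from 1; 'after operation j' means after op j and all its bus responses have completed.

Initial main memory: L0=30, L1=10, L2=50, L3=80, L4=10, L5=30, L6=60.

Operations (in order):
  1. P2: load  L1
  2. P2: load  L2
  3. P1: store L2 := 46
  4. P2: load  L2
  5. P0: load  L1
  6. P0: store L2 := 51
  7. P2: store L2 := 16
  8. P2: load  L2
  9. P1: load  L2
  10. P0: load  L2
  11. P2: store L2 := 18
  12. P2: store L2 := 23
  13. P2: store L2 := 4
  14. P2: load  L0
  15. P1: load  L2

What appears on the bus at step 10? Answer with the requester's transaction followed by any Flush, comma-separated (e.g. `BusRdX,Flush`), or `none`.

1. P2: load  L1  bus=[BusRd]  L1: P0=I P1=I P2=E  mem[L1]=10
2. P2: load  L2  bus=[BusRd]  L2: P0=I P1=I P2=E  mem[L2]=50
3. P1: store L2 := 46  bus=[BusRdX]  L2: P0=I P1=M P2=I  mem[L2]=50
4. P2: load  L2  bus=[BusRd,Flush]  L2: P0=I P1=S P2=S  mem[L2]=46
5. P0: load  L1  bus=[BusRd]  L1: P0=S P1=I P2=S  mem[L1]=10
6. P0: store L2 := 51  bus=[BusRdX]  L2: P0=M P1=I P2=I  mem[L2]=46
7. P2: store L2 := 16  bus=[BusRdX,Flush]  L2: P0=I P1=I P2=M  mem[L2]=51
8. P2: load  L2  bus=[-]  L2: P0=I P1=I P2=M  mem[L2]=51
9. P1: load  L2  bus=[BusRd,Flush]  L2: P0=I P1=S P2=S  mem[L2]=16
10. P0: load  L2  bus=[BusRd]  L2: P0=S P1=S P2=S  mem[L2]=16
11. P2: store L2 := 18  bus=[BusUpgr]  L2: P0=I P1=I P2=M  mem[L2]=16
12. P2: store L2 := 23  bus=[-]  L2: P0=I P1=I P2=M  mem[L2]=16
13. P2: store L2 := 4  bus=[-]  L2: P0=I P1=I P2=M  mem[L2]=16
14. P2: load  L0  bus=[BusRd]  L0: P0=I P1=I P2=E  mem[L0]=30
15. P1: load  L2  bus=[BusRd,Flush]  L2: P0=I P1=S P2=S  mem[L2]=4

bus = BusRd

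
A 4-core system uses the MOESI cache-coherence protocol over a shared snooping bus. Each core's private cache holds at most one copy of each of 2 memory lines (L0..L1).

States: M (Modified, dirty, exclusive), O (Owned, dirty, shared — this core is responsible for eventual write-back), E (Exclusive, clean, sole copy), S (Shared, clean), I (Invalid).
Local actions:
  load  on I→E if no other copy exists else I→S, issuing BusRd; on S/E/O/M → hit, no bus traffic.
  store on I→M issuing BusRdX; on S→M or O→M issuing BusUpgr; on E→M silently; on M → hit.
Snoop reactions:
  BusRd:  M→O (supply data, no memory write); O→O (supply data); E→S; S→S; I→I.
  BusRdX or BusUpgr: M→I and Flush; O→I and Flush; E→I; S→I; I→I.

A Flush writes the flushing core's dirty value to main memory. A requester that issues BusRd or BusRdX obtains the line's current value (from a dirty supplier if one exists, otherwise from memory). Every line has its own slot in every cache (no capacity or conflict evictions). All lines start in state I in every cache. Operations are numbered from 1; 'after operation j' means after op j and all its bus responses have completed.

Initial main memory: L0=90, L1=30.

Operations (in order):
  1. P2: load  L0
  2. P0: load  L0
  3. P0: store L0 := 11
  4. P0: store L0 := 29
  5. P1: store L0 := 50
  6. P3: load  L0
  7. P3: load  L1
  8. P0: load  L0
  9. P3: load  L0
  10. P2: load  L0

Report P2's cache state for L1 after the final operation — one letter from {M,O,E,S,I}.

[1] P2: load  L0 | P0:I, P1:I, P2:E(90), P3:I | bus: BusRd
[2] P0: load  L0 | P0:S(90), P1:I, P2:S(90), P3:I | bus: BusRd
[3] P0: store L0 := 11 | P0:M(11), P1:I, P2:I, P3:I | bus: BusUpgr
[4] P0: store L0 := 29 | P0:M(29), P1:I, P2:I, P3:I | bus: none
[5] P1: store L0 := 50 | P0:I, P1:M(50), P2:I, P3:I | bus: BusRdX,Flush
[6] P3: load  L0 | P0:I, P1:O(50), P2:I, P3:S(50) | bus: BusRd
[7] P3: load  L1 | P0:I, P1:I, P2:I, P3:E(30) | bus: BusRd
[8] P0: load  L0 | P0:S(50), P1:O(50), P2:I, P3:S(50) | bus: BusRd
[9] P3: load  L0 | P0:S(50), P1:O(50), P2:I, P3:S(50) | bus: none
[10] P2: load  L0 | P0:S(50), P1:O(50), P2:S(50), P3:S(50) | bus: BusRd

state = I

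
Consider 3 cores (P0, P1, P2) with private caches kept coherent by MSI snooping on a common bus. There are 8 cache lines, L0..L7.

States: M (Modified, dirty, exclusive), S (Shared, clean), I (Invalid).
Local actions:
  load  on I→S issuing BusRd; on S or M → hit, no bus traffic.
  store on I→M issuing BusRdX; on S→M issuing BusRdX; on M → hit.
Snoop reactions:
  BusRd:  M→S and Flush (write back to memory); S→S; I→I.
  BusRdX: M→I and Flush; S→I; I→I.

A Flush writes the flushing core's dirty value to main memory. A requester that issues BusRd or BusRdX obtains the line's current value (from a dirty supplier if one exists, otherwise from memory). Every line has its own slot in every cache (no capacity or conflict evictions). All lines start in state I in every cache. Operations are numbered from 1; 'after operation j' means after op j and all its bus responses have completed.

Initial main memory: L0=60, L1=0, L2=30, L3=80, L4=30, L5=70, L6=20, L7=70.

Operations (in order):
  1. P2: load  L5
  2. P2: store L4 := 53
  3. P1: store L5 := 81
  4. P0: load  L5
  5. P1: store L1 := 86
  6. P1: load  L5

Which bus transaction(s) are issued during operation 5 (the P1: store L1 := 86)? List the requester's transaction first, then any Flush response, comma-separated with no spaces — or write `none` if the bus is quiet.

  op1 P2: load  L5 → I/I/S on L5; bus BusRd; mem=70
  op2 P2: store L4 := 53 → I/I/M on L4; bus BusRdX; mem=30
  op3 P1: store L5 := 81 → I/M/I on L5; bus BusRdX; mem=70
  op4 P0: load  L5 → S/S/I on L5; bus BusRd Flush; mem=81
  op5 P1: store L1 := 86 → I/M/I on L1; bus BusRdX; mem=0
  op6 P1: load  L5 → S/S/I on L5; bus (none); mem=81

bus = BusRdX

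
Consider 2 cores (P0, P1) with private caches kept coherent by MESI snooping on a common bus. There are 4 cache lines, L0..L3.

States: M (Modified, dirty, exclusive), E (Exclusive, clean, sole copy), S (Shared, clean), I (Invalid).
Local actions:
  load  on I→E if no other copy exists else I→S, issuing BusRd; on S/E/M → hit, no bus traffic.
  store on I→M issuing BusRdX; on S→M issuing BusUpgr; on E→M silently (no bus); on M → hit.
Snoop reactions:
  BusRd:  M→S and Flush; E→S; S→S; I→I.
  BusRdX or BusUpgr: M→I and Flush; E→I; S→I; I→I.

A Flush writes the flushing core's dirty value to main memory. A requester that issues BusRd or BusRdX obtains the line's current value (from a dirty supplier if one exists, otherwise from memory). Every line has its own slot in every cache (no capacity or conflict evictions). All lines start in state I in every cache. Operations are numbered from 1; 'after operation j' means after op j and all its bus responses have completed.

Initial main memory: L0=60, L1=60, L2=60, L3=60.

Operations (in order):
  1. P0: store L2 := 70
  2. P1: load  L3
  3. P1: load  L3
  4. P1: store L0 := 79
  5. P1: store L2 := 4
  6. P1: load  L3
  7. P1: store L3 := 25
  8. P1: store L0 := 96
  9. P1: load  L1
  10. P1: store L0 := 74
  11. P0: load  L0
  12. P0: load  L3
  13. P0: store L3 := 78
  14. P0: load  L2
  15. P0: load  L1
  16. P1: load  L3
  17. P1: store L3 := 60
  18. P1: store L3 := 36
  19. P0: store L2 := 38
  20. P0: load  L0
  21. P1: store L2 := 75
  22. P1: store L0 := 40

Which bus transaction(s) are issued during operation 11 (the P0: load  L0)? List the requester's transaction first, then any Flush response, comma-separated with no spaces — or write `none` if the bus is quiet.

bus = BusRd,Flush

  op1 P0: store L2 := 70 → M/I on L2; bus BusRdX; mem=60
  op2 P1: load  L3 → I/E on L3; bus BusRd; mem=60
  op3 P1: load  L3 → I/E on L3; bus (none); mem=60
  op4 P1: store L0 := 79 → I/M on L0; bus BusRdX; mem=60
  op5 P1: store L2 := 4 → I/M on L2; bus BusRdX Flush; mem=70
  op6 P1: load  L3 → I/E on L3; bus (none); mem=60
  op7 P1: store L3 := 25 → I/M on L3; bus (none); mem=60
  op8 P1: store L0 := 96 → I/M on L0; bus (none); mem=60
  op9 P1: load  L1 → I/E on L1; bus BusRd; mem=60
  op10 P1: store L0 := 74 → I/M on L0; bus (none); mem=60
  op11 P0: load  L0 → S/S on L0; bus BusRd Flush; mem=74
  op12 P0: load  L3 → S/S on L3; bus BusRd Flush; mem=25
  op13 P0: store L3 := 78 → M/I on L3; bus BusUpgr; mem=25
  op14 P0: load  L2 → S/S on L2; bus BusRd Flush; mem=4
  op15 P0: load  L1 → S/S on L1; bus BusRd; mem=60
  op16 P1: load  L3 → S/S on L3; bus BusRd Flush; mem=78
  op17 P1: store L3 := 60 → I/M on L3; bus BusUpgr; mem=78
  op18 P1: store L3 := 36 → I/M on L3; bus (none); mem=78
  op19 P0: store L2 := 38 → M/I on L2; bus BusUpgr; mem=4
  op20 P0: load  L0 → S/S on L0; bus (none); mem=74
  op21 P1: store L2 := 75 → I/M on L2; bus BusRdX Flush; mem=38
  op22 P1: store L0 := 40 → I/M on L0; bus BusUpgr; mem=74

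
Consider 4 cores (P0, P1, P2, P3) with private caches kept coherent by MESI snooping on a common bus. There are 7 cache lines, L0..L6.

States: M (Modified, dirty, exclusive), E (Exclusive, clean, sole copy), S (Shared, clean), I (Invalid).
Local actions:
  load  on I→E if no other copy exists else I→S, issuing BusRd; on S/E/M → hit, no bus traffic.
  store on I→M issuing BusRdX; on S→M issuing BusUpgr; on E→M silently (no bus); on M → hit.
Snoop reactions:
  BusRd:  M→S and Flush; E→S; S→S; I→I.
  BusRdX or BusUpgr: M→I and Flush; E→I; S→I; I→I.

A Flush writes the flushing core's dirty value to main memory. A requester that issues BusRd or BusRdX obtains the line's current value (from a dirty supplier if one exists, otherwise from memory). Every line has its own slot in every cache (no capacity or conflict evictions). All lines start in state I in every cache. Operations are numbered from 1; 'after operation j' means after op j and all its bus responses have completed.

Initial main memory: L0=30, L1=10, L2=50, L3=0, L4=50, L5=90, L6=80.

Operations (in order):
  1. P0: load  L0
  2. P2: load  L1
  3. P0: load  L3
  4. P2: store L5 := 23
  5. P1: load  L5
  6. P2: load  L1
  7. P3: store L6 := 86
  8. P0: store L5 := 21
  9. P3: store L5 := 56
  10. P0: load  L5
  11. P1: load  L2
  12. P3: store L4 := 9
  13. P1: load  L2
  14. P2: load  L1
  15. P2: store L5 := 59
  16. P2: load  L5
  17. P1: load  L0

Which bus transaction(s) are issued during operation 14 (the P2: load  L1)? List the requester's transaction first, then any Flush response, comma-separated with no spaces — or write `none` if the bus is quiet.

  op1 P0: load  L0 → E/I/I/I on L0; bus BusRd; mem=30
  op2 P2: load  L1 → I/I/E/I on L1; bus BusRd; mem=10
  op3 P0: load  L3 → E/I/I/I on L3; bus BusRd; mem=0
  op4 P2: store L5 := 23 → I/I/M/I on L5; bus BusRdX; mem=90
  op5 P1: load  L5 → I/S/S/I on L5; bus BusRd Flush; mem=23
  op6 P2: load  L1 → I/I/E/I on L1; bus (none); mem=10
  op7 P3: store L6 := 86 → I/I/I/M on L6; bus BusRdX; mem=80
  op8 P0: store L5 := 21 → M/I/I/I on L5; bus BusRdX; mem=23
  op9 P3: store L5 := 56 → I/I/I/M on L5; bus BusRdX Flush; mem=21
  op10 P0: load  L5 → S/I/I/S on L5; bus BusRd Flush; mem=56
  op11 P1: load  L2 → I/E/I/I on L2; bus BusRd; mem=50
  op12 P3: store L4 := 9 → I/I/I/M on L4; bus BusRdX; mem=50
  op13 P1: load  L2 → I/E/I/I on L2; bus (none); mem=50
  op14 P2: load  L1 → I/I/E/I on L1; bus (none); mem=10
  op15 P2: store L5 := 59 → I/I/M/I on L5; bus BusRdX; mem=56
  op16 P2: load  L5 → I/I/M/I on L5; bus (none); mem=56
  op17 P1: load  L0 → S/S/I/I on L0; bus BusRd; mem=30

bus = none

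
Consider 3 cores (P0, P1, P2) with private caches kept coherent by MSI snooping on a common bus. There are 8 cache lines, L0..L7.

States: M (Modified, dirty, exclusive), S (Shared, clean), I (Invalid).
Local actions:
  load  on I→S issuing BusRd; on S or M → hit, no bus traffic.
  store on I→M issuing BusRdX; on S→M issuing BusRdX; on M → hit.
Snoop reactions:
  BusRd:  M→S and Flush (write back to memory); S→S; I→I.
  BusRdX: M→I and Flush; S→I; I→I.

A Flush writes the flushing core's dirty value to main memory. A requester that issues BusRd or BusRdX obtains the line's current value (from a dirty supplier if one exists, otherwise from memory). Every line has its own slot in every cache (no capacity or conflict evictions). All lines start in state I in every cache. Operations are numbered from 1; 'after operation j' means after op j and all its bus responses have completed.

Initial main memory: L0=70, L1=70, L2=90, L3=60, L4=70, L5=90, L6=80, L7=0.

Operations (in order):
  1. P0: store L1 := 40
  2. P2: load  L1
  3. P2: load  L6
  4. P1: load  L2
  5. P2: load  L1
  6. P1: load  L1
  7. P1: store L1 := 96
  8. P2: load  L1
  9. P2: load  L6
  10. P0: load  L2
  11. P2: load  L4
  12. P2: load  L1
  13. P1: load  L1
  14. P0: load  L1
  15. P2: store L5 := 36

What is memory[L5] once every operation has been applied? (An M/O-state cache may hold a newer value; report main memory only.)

memory[L5] = 90

[1] P0: store L1 := 40 | P0:M(40), P1:I, P2:I | bus: BusRdX
[2] P2: load  L1 | P0:S(40), P1:I, P2:S(40) | bus: BusRd,Flush
[3] P2: load  L6 | P0:I, P1:I, P2:S(80) | bus: BusRd
[4] P1: load  L2 | P0:I, P1:S(90), P2:I | bus: BusRd
[5] P2: load  L1 | P0:S(40), P1:I, P2:S(40) | bus: none
[6] P1: load  L1 | P0:S(40), P1:S(40), P2:S(40) | bus: BusRd
[7] P1: store L1 := 96 | P0:I, P1:M(96), P2:I | bus: BusRdX
[8] P2: load  L1 | P0:I, P1:S(96), P2:S(96) | bus: BusRd,Flush
[9] P2: load  L6 | P0:I, P1:I, P2:S(80) | bus: none
[10] P0: load  L2 | P0:S(90), P1:S(90), P2:I | bus: BusRd
[11] P2: load  L4 | P0:I, P1:I, P2:S(70) | bus: BusRd
[12] P2: load  L1 | P0:I, P1:S(96), P2:S(96) | bus: none
[13] P1: load  L1 | P0:I, P1:S(96), P2:S(96) | bus: none
[14] P0: load  L1 | P0:S(96), P1:S(96), P2:S(96) | bus: BusRd
[15] P2: store L5 := 36 | P0:I, P1:I, P2:M(36) | bus: BusRdX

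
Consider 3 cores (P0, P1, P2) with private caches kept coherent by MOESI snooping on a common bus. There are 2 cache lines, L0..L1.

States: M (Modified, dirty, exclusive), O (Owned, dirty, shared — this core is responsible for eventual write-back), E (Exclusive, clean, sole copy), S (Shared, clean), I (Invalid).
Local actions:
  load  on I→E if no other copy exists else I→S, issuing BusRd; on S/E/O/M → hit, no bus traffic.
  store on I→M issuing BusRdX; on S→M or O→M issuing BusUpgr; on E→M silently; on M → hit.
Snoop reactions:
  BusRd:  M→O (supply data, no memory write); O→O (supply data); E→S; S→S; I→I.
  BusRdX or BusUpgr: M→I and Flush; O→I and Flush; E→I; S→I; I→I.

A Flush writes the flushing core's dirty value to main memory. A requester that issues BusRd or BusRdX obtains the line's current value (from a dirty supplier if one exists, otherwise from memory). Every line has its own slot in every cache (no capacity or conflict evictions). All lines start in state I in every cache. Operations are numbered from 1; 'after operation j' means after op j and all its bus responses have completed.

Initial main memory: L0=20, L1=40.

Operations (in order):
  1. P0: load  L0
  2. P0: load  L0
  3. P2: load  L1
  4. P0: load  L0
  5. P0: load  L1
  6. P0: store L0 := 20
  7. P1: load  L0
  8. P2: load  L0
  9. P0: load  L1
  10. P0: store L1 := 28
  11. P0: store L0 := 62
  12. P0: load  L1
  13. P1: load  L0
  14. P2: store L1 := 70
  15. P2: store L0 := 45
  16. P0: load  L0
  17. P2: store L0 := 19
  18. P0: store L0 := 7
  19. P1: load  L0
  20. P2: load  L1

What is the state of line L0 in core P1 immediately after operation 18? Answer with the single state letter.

step 1: P0: load  L0  ⟶  EII  (L0)  txn=BusRd  M[L0]=20
step 2: P0: load  L0  ⟶  EII  (L0)  txn=∅  M[L0]=20
step 3: P2: load  L1  ⟶  IIE  (L1)  txn=BusRd  M[L1]=40
step 4: P0: load  L0  ⟶  EII  (L0)  txn=∅  M[L0]=20
step 5: P0: load  L1  ⟶  SIS  (L1)  txn=BusRd  M[L1]=40
step 6: P0: store L0 := 20  ⟶  MII  (L0)  txn=∅  M[L0]=20
step 7: P1: load  L0  ⟶  OSI  (L0)  txn=BusRd  M[L0]=20
step 8: P2: load  L0  ⟶  OSS  (L0)  txn=BusRd  M[L0]=20
step 9: P0: load  L1  ⟶  SIS  (L1)  txn=∅  M[L1]=40
step 10: P0: store L1 := 28  ⟶  MII  (L1)  txn=BusUpgr  M[L1]=40
step 11: P0: store L0 := 62  ⟶  MII  (L0)  txn=BusUpgr  M[L0]=20
step 12: P0: load  L1  ⟶  MII  (L1)  txn=∅  M[L1]=40
step 13: P1: load  L0  ⟶  OSI  (L0)  txn=BusRd  M[L0]=20
step 14: P2: store L1 := 70  ⟶  IIM  (L1)  txn=BusRdX+Flush  M[L1]=28
step 15: P2: store L0 := 45  ⟶  IIM  (L0)  txn=BusRdX+Flush  M[L0]=62
step 16: P0: load  L0  ⟶  SIO  (L0)  txn=BusRd  M[L0]=62
step 17: P2: store L0 := 19  ⟶  IIM  (L0)  txn=BusUpgr  M[L0]=62
step 18: P0: store L0 := 7  ⟶  MII  (L0)  txn=BusRdX+Flush  M[L0]=19
step 19: P1: load  L0  ⟶  OSI  (L0)  txn=BusRd  M[L0]=19
step 20: P2: load  L1  ⟶  IIM  (L1)  txn=∅  M[L1]=28

state = I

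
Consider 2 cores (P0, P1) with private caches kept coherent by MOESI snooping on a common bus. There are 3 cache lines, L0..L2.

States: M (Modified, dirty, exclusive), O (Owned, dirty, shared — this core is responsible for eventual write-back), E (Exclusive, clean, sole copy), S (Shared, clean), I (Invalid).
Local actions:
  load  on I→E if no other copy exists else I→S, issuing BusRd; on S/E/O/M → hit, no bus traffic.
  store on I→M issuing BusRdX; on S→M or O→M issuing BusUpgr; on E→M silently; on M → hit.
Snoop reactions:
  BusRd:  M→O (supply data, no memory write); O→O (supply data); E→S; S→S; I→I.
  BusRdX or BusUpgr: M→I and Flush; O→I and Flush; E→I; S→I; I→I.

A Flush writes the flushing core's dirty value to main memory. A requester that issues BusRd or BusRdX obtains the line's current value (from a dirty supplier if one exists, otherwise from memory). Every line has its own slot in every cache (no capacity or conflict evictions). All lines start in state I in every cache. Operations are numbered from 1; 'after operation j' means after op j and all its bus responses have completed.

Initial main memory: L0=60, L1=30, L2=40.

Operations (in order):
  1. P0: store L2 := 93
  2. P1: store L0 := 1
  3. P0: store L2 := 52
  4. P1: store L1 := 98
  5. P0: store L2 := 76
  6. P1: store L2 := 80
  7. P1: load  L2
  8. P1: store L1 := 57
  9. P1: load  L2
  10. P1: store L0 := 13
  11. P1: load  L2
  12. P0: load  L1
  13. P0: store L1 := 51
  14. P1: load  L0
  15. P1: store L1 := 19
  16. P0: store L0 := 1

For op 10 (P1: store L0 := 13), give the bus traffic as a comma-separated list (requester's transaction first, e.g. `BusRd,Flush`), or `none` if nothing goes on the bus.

1. P0: store L2 := 93  bus=[BusRdX]  L2: P0=M P1=I  mem[L2]=40
2. P1: store L0 := 1  bus=[BusRdX]  L0: P0=I P1=M  mem[L0]=60
3. P0: store L2 := 52  bus=[-]  L2: P0=M P1=I  mem[L2]=40
4. P1: store L1 := 98  bus=[BusRdX]  L1: P0=I P1=M  mem[L1]=30
5. P0: store L2 := 76  bus=[-]  L2: P0=M P1=I  mem[L2]=40
6. P1: store L2 := 80  bus=[BusRdX,Flush]  L2: P0=I P1=M  mem[L2]=76
7. P1: load  L2  bus=[-]  L2: P0=I P1=M  mem[L2]=76
8. P1: store L1 := 57  bus=[-]  L1: P0=I P1=M  mem[L1]=30
9. P1: load  L2  bus=[-]  L2: P0=I P1=M  mem[L2]=76
10. P1: store L0 := 13  bus=[-]  L0: P0=I P1=M  mem[L0]=60
11. P1: load  L2  bus=[-]  L2: P0=I P1=M  mem[L2]=76
12. P0: load  L1  bus=[BusRd]  L1: P0=S P1=O  mem[L1]=30
13. P0: store L1 := 51  bus=[BusUpgr,Flush]  L1: P0=M P1=I  mem[L1]=57
14. P1: load  L0  bus=[-]  L0: P0=I P1=M  mem[L0]=60
15. P1: store L1 := 19  bus=[BusRdX,Flush]  L1: P0=I P1=M  mem[L1]=51
16. P0: store L0 := 1  bus=[BusRdX,Flush]  L0: P0=M P1=I  mem[L0]=13

bus = none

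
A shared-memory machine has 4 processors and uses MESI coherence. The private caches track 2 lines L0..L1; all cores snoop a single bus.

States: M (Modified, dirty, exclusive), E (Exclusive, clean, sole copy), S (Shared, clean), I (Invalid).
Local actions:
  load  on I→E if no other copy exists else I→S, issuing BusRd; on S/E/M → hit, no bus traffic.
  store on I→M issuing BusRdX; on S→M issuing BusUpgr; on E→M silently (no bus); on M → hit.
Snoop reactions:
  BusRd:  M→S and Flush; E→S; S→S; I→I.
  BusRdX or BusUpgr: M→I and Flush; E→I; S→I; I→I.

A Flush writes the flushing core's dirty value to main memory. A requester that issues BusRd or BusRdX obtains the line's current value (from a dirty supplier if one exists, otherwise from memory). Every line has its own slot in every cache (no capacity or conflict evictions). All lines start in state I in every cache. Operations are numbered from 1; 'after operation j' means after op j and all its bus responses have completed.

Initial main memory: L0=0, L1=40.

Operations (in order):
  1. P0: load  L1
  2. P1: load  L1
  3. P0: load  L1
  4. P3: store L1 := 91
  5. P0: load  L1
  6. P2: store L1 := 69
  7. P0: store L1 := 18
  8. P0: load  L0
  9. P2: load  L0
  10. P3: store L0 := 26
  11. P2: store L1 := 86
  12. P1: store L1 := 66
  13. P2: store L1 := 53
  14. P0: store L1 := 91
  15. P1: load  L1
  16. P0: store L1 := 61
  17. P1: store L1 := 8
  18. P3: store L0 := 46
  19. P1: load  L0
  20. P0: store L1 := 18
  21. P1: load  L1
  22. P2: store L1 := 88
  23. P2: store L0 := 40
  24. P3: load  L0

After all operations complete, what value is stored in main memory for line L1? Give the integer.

memory[L1] = 18

  op1 P0: load  L1 → E/I/I/I on L1; bus BusRd; mem=40
  op2 P1: load  L1 → S/S/I/I on L1; bus BusRd; mem=40
  op3 P0: load  L1 → S/S/I/I on L1; bus (none); mem=40
  op4 P3: store L1 := 91 → I/I/I/M on L1; bus BusRdX; mem=40
  op5 P0: load  L1 → S/I/I/S on L1; bus BusRd Flush; mem=91
  op6 P2: store L1 := 69 → I/I/M/I on L1; bus BusRdX; mem=91
  op7 P0: store L1 := 18 → M/I/I/I on L1; bus BusRdX Flush; mem=69
  op8 P0: load  L0 → E/I/I/I on L0; bus BusRd; mem=0
  op9 P2: load  L0 → S/I/S/I on L0; bus BusRd; mem=0
  op10 P3: store L0 := 26 → I/I/I/M on L0; bus BusRdX; mem=0
  op11 P2: store L1 := 86 → I/I/M/I on L1; bus BusRdX Flush; mem=18
  op12 P1: store L1 := 66 → I/M/I/I on L1; bus BusRdX Flush; mem=86
  op13 P2: store L1 := 53 → I/I/M/I on L1; bus BusRdX Flush; mem=66
  op14 P0: store L1 := 91 → M/I/I/I on L1; bus BusRdX Flush; mem=53
  op15 P1: load  L1 → S/S/I/I on L1; bus BusRd Flush; mem=91
  op16 P0: store L1 := 61 → M/I/I/I on L1; bus BusUpgr; mem=91
  op17 P1: store L1 := 8 → I/M/I/I on L1; bus BusRdX Flush; mem=61
  op18 P3: store L0 := 46 → I/I/I/M on L0; bus (none); mem=0
  op19 P1: load  L0 → I/S/I/S on L0; bus BusRd Flush; mem=46
  op20 P0: store L1 := 18 → M/I/I/I on L1; bus BusRdX Flush; mem=8
  op21 P1: load  L1 → S/S/I/I on L1; bus BusRd Flush; mem=18
  op22 P2: store L1 := 88 → I/I/M/I on L1; bus BusRdX; mem=18
  op23 P2: store L0 := 40 → I/I/M/I on L0; bus BusRdX; mem=46
  op24 P3: load  L0 → I/I/S/S on L0; bus BusRd Flush; mem=40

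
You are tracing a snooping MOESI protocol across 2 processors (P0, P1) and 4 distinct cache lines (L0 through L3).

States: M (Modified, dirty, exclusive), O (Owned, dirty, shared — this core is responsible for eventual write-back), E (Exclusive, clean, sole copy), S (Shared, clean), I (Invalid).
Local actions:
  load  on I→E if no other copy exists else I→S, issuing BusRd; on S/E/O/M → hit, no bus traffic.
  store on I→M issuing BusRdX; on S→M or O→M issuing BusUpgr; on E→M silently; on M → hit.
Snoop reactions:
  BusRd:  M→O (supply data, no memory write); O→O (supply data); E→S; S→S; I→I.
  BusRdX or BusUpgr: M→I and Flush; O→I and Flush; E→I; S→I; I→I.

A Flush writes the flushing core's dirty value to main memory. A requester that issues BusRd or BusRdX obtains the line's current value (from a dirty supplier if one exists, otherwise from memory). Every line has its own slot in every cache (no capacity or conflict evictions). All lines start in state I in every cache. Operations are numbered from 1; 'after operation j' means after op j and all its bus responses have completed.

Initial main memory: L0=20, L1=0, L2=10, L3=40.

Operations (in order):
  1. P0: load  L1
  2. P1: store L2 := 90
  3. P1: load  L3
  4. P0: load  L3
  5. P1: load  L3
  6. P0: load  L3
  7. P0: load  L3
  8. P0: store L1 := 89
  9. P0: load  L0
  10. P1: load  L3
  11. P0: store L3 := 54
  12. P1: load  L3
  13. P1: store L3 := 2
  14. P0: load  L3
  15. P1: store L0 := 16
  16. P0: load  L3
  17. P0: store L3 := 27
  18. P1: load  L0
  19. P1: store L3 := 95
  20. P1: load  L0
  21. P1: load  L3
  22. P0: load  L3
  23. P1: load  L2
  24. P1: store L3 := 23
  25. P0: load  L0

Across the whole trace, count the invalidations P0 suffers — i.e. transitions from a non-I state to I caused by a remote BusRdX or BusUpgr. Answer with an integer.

invalidations = 4

  op1 P0: load  L1 → E/I on L1; bus BusRd; mem=0
  op2 P1: store L2 := 90 → I/M on L2; bus BusRdX; mem=10
  op3 P1: load  L3 → I/E on L3; bus BusRd; mem=40
  op4 P0: load  L3 → S/S on L3; bus BusRd; mem=40
  op5 P1: load  L3 → S/S on L3; bus (none); mem=40
  op6 P0: load  L3 → S/S on L3; bus (none); mem=40
  op7 P0: load  L3 → S/S on L3; bus (none); mem=40
  op8 P0: store L1 := 89 → M/I on L1; bus (none); mem=0
  op9 P0: load  L0 → E/I on L0; bus BusRd; mem=20
  op10 P1: load  L3 → S/S on L3; bus (none); mem=40
  op11 P0: store L3 := 54 → M/I on L3; bus BusUpgr; mem=40
  op12 P1: load  L3 → O/S on L3; bus BusRd; mem=40
  op13 P1: store L3 := 2 → I/M on L3; bus BusUpgr Flush; mem=54
  op14 P0: load  L3 → S/O on L3; bus BusRd; mem=54
  op15 P1: store L0 := 16 → I/M on L0; bus BusRdX; mem=20
  op16 P0: load  L3 → S/O on L3; bus (none); mem=54
  op17 P0: store L3 := 27 → M/I on L3; bus BusUpgr Flush; mem=2
  op18 P1: load  L0 → I/M on L0; bus (none); mem=20
  op19 P1: store L3 := 95 → I/M on L3; bus BusRdX Flush; mem=27
  op20 P1: load  L0 → I/M on L0; bus (none); mem=20
  op21 P1: load  L3 → I/M on L3; bus (none); mem=27
  op22 P0: load  L3 → S/O on L3; bus BusRd; mem=27
  op23 P1: load  L2 → I/M on L2; bus (none); mem=10
  op24 P1: store L3 := 23 → I/M on L3; bus BusUpgr; mem=27
  op25 P0: load  L0 → S/O on L0; bus BusRd; mem=20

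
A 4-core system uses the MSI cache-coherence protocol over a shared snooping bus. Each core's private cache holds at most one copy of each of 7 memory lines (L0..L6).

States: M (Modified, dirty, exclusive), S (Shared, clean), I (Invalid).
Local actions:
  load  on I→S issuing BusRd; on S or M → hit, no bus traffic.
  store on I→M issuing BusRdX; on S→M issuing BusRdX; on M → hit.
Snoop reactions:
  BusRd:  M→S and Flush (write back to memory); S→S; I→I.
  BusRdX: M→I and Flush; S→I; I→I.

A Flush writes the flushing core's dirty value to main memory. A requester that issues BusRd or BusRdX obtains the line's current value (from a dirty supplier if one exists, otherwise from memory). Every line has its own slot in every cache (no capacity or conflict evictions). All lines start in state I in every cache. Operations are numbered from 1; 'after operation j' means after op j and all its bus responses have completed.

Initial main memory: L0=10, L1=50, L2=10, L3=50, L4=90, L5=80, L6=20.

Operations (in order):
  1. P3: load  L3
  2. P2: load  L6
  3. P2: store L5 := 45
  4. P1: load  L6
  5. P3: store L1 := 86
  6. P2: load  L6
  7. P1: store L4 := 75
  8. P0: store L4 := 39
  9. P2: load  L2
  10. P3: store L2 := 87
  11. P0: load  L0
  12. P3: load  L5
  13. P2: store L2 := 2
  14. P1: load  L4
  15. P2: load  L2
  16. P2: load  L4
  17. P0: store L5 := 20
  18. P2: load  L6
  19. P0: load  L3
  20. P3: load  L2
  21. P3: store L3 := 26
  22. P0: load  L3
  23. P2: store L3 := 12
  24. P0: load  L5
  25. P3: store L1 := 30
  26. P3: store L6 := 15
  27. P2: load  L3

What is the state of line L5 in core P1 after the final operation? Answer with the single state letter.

state = I

[1] P3: load  L3 | P0:I, P1:I, P2:I, P3:S(50) | bus: BusRd
[2] P2: load  L6 | P0:I, P1:I, P2:S(20), P3:I | bus: BusRd
[3] P2: store L5 := 45 | P0:I, P1:I, P2:M(45), P3:I | bus: BusRdX
[4] P1: load  L6 | P0:I, P1:S(20), P2:S(20), P3:I | bus: BusRd
[5] P3: store L1 := 86 | P0:I, P1:I, P2:I, P3:M(86) | bus: BusRdX
[6] P2: load  L6 | P0:I, P1:S(20), P2:S(20), P3:I | bus: none
[7] P1: store L4 := 75 | P0:I, P1:M(75), P2:I, P3:I | bus: BusRdX
[8] P0: store L4 := 39 | P0:M(39), P1:I, P2:I, P3:I | bus: BusRdX,Flush
[9] P2: load  L2 | P0:I, P1:I, P2:S(10), P3:I | bus: BusRd
[10] P3: store L2 := 87 | P0:I, P1:I, P2:I, P3:M(87) | bus: BusRdX
[11] P0: load  L0 | P0:S(10), P1:I, P2:I, P3:I | bus: BusRd
[12] P3: load  L5 | P0:I, P1:I, P2:S(45), P3:S(45) | bus: BusRd,Flush
[13] P2: store L2 := 2 | P0:I, P1:I, P2:M(2), P3:I | bus: BusRdX,Flush
[14] P1: load  L4 | P0:S(39), P1:S(39), P2:I, P3:I | bus: BusRd,Flush
[15] P2: load  L2 | P0:I, P1:I, P2:M(2), P3:I | bus: none
[16] P2: load  L4 | P0:S(39), P1:S(39), P2:S(39), P3:I | bus: BusRd
[17] P0: store L5 := 20 | P0:M(20), P1:I, P2:I, P3:I | bus: BusRdX
[18] P2: load  L6 | P0:I, P1:S(20), P2:S(20), P3:I | bus: none
[19] P0: load  L3 | P0:S(50), P1:I, P2:I, P3:S(50) | bus: BusRd
[20] P3: load  L2 | P0:I, P1:I, P2:S(2), P3:S(2) | bus: BusRd,Flush
[21] P3: store L3 := 26 | P0:I, P1:I, P2:I, P3:M(26) | bus: BusRdX
[22] P0: load  L3 | P0:S(26), P1:I, P2:I, P3:S(26) | bus: BusRd,Flush
[23] P2: store L3 := 12 | P0:I, P1:I, P2:M(12), P3:I | bus: BusRdX
[24] P0: load  L5 | P0:M(20), P1:I, P2:I, P3:I | bus: none
[25] P3: store L1 := 30 | P0:I, P1:I, P2:I, P3:M(30) | bus: none
[26] P3: store L6 := 15 | P0:I, P1:I, P2:I, P3:M(15) | bus: BusRdX
[27] P2: load  L3 | P0:I, P1:I, P2:M(12), P3:I | bus: none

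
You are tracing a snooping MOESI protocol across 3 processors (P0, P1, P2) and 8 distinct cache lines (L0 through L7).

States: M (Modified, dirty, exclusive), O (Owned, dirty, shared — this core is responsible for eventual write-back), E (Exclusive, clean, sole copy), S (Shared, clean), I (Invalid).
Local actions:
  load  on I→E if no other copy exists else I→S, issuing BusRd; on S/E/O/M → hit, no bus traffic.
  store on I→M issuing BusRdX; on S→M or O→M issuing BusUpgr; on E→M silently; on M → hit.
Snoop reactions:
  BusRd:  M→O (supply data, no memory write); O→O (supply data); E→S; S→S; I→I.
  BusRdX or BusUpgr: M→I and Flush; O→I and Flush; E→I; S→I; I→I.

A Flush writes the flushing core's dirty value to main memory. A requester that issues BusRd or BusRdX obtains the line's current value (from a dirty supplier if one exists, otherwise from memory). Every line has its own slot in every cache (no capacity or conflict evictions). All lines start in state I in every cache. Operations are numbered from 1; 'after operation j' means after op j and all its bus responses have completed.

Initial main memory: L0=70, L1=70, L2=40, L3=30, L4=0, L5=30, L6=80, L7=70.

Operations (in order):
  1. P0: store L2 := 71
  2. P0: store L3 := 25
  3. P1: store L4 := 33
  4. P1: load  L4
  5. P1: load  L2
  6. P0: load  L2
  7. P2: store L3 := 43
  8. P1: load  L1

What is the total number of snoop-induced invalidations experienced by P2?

invalidations = 0

1. P0: store L2 := 71  bus=[BusRdX]  L2: P0=M P1=I P2=I  mem[L2]=40
2. P0: store L3 := 25  bus=[BusRdX]  L3: P0=M P1=I P2=I  mem[L3]=30
3. P1: store L4 := 33  bus=[BusRdX]  L4: P0=I P1=M P2=I  mem[L4]=0
4. P1: load  L4  bus=[-]  L4: P0=I P1=M P2=I  mem[L4]=0
5. P1: load  L2  bus=[BusRd]  L2: P0=O P1=S P2=I  mem[L2]=40
6. P0: load  L2  bus=[-]  L2: P0=O P1=S P2=I  mem[L2]=40
7. P2: store L3 := 43  bus=[BusRdX,Flush]  L3: P0=I P1=I P2=M  mem[L3]=25
8. P1: load  L1  bus=[BusRd]  L1: P0=I P1=E P2=I  mem[L1]=70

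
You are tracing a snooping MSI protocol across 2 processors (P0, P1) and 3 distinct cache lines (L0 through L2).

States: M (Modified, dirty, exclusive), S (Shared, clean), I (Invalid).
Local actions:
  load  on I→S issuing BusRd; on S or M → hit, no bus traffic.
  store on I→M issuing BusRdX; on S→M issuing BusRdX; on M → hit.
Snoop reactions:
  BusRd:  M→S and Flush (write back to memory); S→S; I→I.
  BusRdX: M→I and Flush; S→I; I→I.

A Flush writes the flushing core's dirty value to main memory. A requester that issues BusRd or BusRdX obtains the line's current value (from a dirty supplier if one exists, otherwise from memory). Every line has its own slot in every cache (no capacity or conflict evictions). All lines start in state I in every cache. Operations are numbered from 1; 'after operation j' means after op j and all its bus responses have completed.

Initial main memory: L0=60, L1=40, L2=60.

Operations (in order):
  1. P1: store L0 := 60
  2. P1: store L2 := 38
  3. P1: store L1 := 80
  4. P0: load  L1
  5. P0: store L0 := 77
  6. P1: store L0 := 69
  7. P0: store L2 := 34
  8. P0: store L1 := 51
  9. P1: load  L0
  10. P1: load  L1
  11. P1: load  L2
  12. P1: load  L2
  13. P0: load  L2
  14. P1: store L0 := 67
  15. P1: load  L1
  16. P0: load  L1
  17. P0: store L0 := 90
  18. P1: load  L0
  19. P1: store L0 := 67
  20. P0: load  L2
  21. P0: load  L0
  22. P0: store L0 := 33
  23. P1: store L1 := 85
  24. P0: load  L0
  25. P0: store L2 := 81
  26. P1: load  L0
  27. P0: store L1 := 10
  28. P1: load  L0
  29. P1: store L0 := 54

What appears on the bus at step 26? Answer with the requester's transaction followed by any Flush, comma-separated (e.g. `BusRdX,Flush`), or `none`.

bus = BusRd,Flush

step 1: P1: store L0 := 60  ⟶  IM  (L0)  txn=BusRdX  M[L0]=60
step 2: P1: store L2 := 38  ⟶  IM  (L2)  txn=BusRdX  M[L2]=60
step 3: P1: store L1 := 80  ⟶  IM  (L1)  txn=BusRdX  M[L1]=40
step 4: P0: load  L1  ⟶  SS  (L1)  txn=BusRd+Flush  M[L1]=80
step 5: P0: store L0 := 77  ⟶  MI  (L0)  txn=BusRdX+Flush  M[L0]=60
step 6: P1: store L0 := 69  ⟶  IM  (L0)  txn=BusRdX+Flush  M[L0]=77
step 7: P0: store L2 := 34  ⟶  MI  (L2)  txn=BusRdX+Flush  M[L2]=38
step 8: P0: store L1 := 51  ⟶  MI  (L1)  txn=BusRdX  M[L1]=80
step 9: P1: load  L0  ⟶  IM  (L0)  txn=∅  M[L0]=77
step 10: P1: load  L1  ⟶  SS  (L1)  txn=BusRd+Flush  M[L1]=51
step 11: P1: load  L2  ⟶  SS  (L2)  txn=BusRd+Flush  M[L2]=34
step 12: P1: load  L2  ⟶  SS  (L2)  txn=∅  M[L2]=34
step 13: P0: load  L2  ⟶  SS  (L2)  txn=∅  M[L2]=34
step 14: P1: store L0 := 67  ⟶  IM  (L0)  txn=∅  M[L0]=77
step 15: P1: load  L1  ⟶  SS  (L1)  txn=∅  M[L1]=51
step 16: P0: load  L1  ⟶  SS  (L1)  txn=∅  M[L1]=51
step 17: P0: store L0 := 90  ⟶  MI  (L0)  txn=BusRdX+Flush  M[L0]=67
step 18: P1: load  L0  ⟶  SS  (L0)  txn=BusRd+Flush  M[L0]=90
step 19: P1: store L0 := 67  ⟶  IM  (L0)  txn=BusRdX  M[L0]=90
step 20: P0: load  L2  ⟶  SS  (L2)  txn=∅  M[L2]=34
step 21: P0: load  L0  ⟶  SS  (L0)  txn=BusRd+Flush  M[L0]=67
step 22: P0: store L0 := 33  ⟶  MI  (L0)  txn=BusRdX  M[L0]=67
step 23: P1: store L1 := 85  ⟶  IM  (L1)  txn=BusRdX  M[L1]=51
step 24: P0: load  L0  ⟶  MI  (L0)  txn=∅  M[L0]=67
step 25: P0: store L2 := 81  ⟶  MI  (L2)  txn=BusRdX  M[L2]=34
step 26: P1: load  L0  ⟶  SS  (L0)  txn=BusRd+Flush  M[L0]=33
step 27: P0: store L1 := 10  ⟶  MI  (L1)  txn=BusRdX+Flush  M[L1]=85
step 28: P1: load  L0  ⟶  SS  (L0)  txn=∅  M[L0]=33
step 29: P1: store L0 := 54  ⟶  IM  (L0)  txn=BusRdX  M[L0]=33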